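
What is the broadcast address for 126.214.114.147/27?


Network: 126.214.114.128/27
Host bits = 5
Set all host bits to 1:
Broadcast: 126.214.114.159


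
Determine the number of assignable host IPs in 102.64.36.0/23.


Host bits = 32 - 23 = 9
Total addresses = 2^9 = 512
Usable = total - 2 (network and broadcast)
Usable hosts: 510


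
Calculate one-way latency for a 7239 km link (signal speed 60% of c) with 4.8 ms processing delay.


Speed = 0.6 * 3e5 km/s = 180000 km/s
Propagation delay = 7239 / 180000 = 0.0402 s = 40.2167 ms
Processing delay = 4.8 ms
Total one-way latency = 45.0167 ms


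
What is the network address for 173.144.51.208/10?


IP:   10101101.10010000.00110011.11010000
Mask: 11111111.11000000.00000000.00000000
AND operation:
Net:  10101101.10000000.00000000.00000000
Network: 173.128.0.0/10


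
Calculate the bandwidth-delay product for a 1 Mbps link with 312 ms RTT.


BDP = bandwidth * RTT
= 1 Mbps * 312 ms
= 1 * 1e6 * 312 / 1000 bits
= 312000 bits
= 39000 bytes
= 38.0859 KB
BDP = 312000 bits (39000 bytes)


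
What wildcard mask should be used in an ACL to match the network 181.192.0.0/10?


Subnet mask: 255.192.0.0
Wildcard = 255.255.255.255 - subnet mask
255 - 255 = 0
255 - 192 = 63
255 - 0 = 255
255 - 0 = 255
Wildcard: 0.63.255.255


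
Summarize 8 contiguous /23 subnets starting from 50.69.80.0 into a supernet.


Original prefix: /23
Number of subnets: 8 = 2^3
New prefix = 23 - 3 = 20
Supernet: 50.69.80.0/20


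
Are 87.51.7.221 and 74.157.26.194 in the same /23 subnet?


Mask: 255.255.254.0
87.51.7.221 AND mask = 87.51.6.0
74.157.26.194 AND mask = 74.157.26.0
No, different subnets (87.51.6.0 vs 74.157.26.0)


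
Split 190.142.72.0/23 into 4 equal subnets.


New prefix = 23 + 2 = 25
Each subnet has 128 addresses
  190.142.72.0/25
  190.142.72.128/25
  190.142.73.0/25
  190.142.73.128/25
Subnets: 190.142.72.0/25, 190.142.72.128/25, 190.142.73.0/25, 190.142.73.128/25


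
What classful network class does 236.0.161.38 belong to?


First octet: 236
Binary: 11101100
1110xxxx -> Class D (224-239)
Class D (multicast), default mask N/A


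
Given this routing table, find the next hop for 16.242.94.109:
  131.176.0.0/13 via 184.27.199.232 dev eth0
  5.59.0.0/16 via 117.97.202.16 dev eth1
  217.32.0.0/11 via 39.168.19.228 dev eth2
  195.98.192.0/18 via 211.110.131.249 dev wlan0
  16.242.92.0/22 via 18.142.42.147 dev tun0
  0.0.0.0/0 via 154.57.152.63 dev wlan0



Longest prefix match for 16.242.94.109:
  /13 131.176.0.0: no
  /16 5.59.0.0: no
  /11 217.32.0.0: no
  /18 195.98.192.0: no
  /22 16.242.92.0: MATCH
  /0 0.0.0.0: MATCH
Selected: next-hop 18.142.42.147 via tun0 (matched /22)


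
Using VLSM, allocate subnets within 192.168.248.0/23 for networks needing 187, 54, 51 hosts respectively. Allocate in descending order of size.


187 hosts -> /24 (254 usable): 192.168.248.0/24
54 hosts -> /26 (62 usable): 192.168.249.0/26
51 hosts -> /26 (62 usable): 192.168.249.64/26
Allocation: 192.168.248.0/24 (187 hosts, 254 usable); 192.168.249.0/26 (54 hosts, 62 usable); 192.168.249.64/26 (51 hosts, 62 usable)


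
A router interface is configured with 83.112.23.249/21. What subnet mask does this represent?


/21 means 21 network bits, 11 host bits
Binary: 11111111111111111111100000000000
Mask: 255.255.248.0


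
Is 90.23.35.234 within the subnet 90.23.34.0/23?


Subnet network: 90.23.34.0
Test IP AND mask: 90.23.34.0
Yes, 90.23.35.234 is in 90.23.34.0/23


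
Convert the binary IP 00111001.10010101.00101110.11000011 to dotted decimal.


00111001 = 57
10010101 = 149
00101110 = 46
11000011 = 195
IP: 57.149.46.195


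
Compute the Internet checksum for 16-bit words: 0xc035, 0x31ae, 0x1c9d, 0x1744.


Sum all words (with carry folding):
+ 0xc035 = 0xc035
+ 0x31ae = 0xf1e3
+ 0x1c9d = 0x0e81
+ 0x1744 = 0x25c5
One's complement: ~0x25c5
Checksum = 0xda3a


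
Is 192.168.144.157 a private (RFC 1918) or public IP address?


RFC 1918 private ranges:
  10.0.0.0/8 (10.0.0.0 - 10.255.255.255)
  172.16.0.0/12 (172.16.0.0 - 172.31.255.255)
  192.168.0.0/16 (192.168.0.0 - 192.168.255.255)
Private (in 192.168.0.0/16)


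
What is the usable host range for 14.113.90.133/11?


Network: 14.96.0.0
Broadcast: 14.127.255.255
First usable = network + 1
Last usable = broadcast - 1
Range: 14.96.0.1 to 14.127.255.254


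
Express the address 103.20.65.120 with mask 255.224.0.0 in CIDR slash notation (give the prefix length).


Binary: 11111111.11100000.00000000.00000000
Count leading 1s
Prefix: /11


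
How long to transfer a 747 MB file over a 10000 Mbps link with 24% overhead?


Effective throughput = 10000 * (1 - 24/100) = 7600 Mbps
File size in Mb = 747 * 8 = 5976 Mb
Time = 5976 / 7600
Time = 0.7863 seconds


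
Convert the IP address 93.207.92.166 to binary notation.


93 = 01011101
207 = 11001111
92 = 01011100
166 = 10100110
Binary: 01011101.11001111.01011100.10100110


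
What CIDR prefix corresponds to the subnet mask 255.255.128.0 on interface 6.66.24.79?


Binary: 11111111.11111111.10000000.00000000
Count leading 1s
Prefix: /17


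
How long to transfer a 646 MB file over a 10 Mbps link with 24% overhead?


Effective throughput = 10 * (1 - 24/100) = 7.6 Mbps
File size in Mb = 646 * 8 = 5168 Mb
Time = 5168 / 7.6
Time = 680 seconds


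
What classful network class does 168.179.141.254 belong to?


First octet: 168
Binary: 10101000
10xxxxxx -> Class B (128-191)
Class B, default mask 255.255.0.0 (/16)


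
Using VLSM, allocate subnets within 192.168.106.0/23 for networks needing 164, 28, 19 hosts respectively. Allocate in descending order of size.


164 hosts -> /24 (254 usable): 192.168.106.0/24
28 hosts -> /27 (30 usable): 192.168.107.0/27
19 hosts -> /27 (30 usable): 192.168.107.32/27
Allocation: 192.168.106.0/24 (164 hosts, 254 usable); 192.168.107.0/27 (28 hosts, 30 usable); 192.168.107.32/27 (19 hosts, 30 usable)


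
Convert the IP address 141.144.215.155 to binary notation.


141 = 10001101
144 = 10010000
215 = 11010111
155 = 10011011
Binary: 10001101.10010000.11010111.10011011


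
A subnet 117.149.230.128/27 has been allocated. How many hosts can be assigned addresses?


Host bits = 32 - 27 = 5
Total addresses = 2^5 = 32
Usable = total - 2 (network and broadcast)
Usable hosts: 30


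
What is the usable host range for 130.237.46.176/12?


Network: 130.224.0.0
Broadcast: 130.239.255.255
First usable = network + 1
Last usable = broadcast - 1
Range: 130.224.0.1 to 130.239.255.254


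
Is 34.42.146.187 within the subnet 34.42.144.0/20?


Subnet network: 34.42.144.0
Test IP AND mask: 34.42.144.0
Yes, 34.42.146.187 is in 34.42.144.0/20


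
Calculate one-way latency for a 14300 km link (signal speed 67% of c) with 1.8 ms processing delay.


Speed = 0.67 * 3e5 km/s = 201000 km/s
Propagation delay = 14300 / 201000 = 0.0711 s = 71.1443 ms
Processing delay = 1.8 ms
Total one-way latency = 72.9443 ms


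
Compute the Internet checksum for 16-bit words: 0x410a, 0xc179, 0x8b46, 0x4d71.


Sum all words (with carry folding):
+ 0x410a = 0x410a
+ 0xc179 = 0x0284
+ 0x8b46 = 0x8dca
+ 0x4d71 = 0xdb3b
One's complement: ~0xdb3b
Checksum = 0x24c4


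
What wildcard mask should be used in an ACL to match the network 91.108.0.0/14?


Subnet mask: 255.252.0.0
Wildcard = 255.255.255.255 - subnet mask
255 - 255 = 0
255 - 252 = 3
255 - 0 = 255
255 - 0 = 255
Wildcard: 0.3.255.255


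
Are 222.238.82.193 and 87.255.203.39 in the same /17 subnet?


Mask: 255.255.128.0
222.238.82.193 AND mask = 222.238.0.0
87.255.203.39 AND mask = 87.255.128.0
No, different subnets (222.238.0.0 vs 87.255.128.0)


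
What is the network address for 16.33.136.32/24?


IP:   00010000.00100001.10001000.00100000
Mask: 11111111.11111111.11111111.00000000
AND operation:
Net:  00010000.00100001.10001000.00000000
Network: 16.33.136.0/24


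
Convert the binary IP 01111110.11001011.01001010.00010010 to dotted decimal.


01111110 = 126
11001011 = 203
01001010 = 74
00010010 = 18
IP: 126.203.74.18


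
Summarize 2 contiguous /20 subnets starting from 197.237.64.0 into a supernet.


Original prefix: /20
Number of subnets: 2 = 2^1
New prefix = 20 - 1 = 19
Supernet: 197.237.64.0/19


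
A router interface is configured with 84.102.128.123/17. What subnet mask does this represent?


/17 means 17 network bits, 15 host bits
Binary: 11111111111111111000000000000000
Mask: 255.255.128.0


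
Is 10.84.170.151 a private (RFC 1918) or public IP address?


RFC 1918 private ranges:
  10.0.0.0/8 (10.0.0.0 - 10.255.255.255)
  172.16.0.0/12 (172.16.0.0 - 172.31.255.255)
  192.168.0.0/16 (192.168.0.0 - 192.168.255.255)
Private (in 10.0.0.0/8)


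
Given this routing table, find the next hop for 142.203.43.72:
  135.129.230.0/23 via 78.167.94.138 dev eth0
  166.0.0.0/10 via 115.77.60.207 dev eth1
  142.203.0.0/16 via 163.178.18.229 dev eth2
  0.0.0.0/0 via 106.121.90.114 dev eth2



Longest prefix match for 142.203.43.72:
  /23 135.129.230.0: no
  /10 166.0.0.0: no
  /16 142.203.0.0: MATCH
  /0 0.0.0.0: MATCH
Selected: next-hop 163.178.18.229 via eth2 (matched /16)


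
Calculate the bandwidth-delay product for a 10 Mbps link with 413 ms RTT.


BDP = bandwidth * RTT
= 10 Mbps * 413 ms
= 10 * 1e6 * 413 / 1000 bits
= 4130000 bits
= 516250 bytes
= 504.1504 KB
BDP = 4130000 bits (516250 bytes)


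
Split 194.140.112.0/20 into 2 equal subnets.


New prefix = 20 + 1 = 21
Each subnet has 2048 addresses
  194.140.112.0/21
  194.140.120.0/21
Subnets: 194.140.112.0/21, 194.140.120.0/21


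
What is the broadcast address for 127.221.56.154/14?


Network: 127.220.0.0/14
Host bits = 18
Set all host bits to 1:
Broadcast: 127.223.255.255


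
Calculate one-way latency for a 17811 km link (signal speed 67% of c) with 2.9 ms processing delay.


Speed = 0.67 * 3e5 km/s = 201000 km/s
Propagation delay = 17811 / 201000 = 0.0886 s = 88.6119 ms
Processing delay = 2.9 ms
Total one-way latency = 91.5119 ms


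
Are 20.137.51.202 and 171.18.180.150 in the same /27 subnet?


Mask: 255.255.255.224
20.137.51.202 AND mask = 20.137.51.192
171.18.180.150 AND mask = 171.18.180.128
No, different subnets (20.137.51.192 vs 171.18.180.128)


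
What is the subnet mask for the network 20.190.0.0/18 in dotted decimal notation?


/18 means 18 network bits, 14 host bits
Binary: 11111111111111111100000000000000
Mask: 255.255.192.0


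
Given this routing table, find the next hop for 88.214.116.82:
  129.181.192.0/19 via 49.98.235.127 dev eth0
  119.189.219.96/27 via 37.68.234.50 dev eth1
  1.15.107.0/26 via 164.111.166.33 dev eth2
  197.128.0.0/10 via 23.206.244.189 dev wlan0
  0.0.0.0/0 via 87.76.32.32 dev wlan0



Longest prefix match for 88.214.116.82:
  /19 129.181.192.0: no
  /27 119.189.219.96: no
  /26 1.15.107.0: no
  /10 197.128.0.0: no
  /0 0.0.0.0: MATCH
Selected: next-hop 87.76.32.32 via wlan0 (matched /0)


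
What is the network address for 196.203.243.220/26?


IP:   11000100.11001011.11110011.11011100
Mask: 11111111.11111111.11111111.11000000
AND operation:
Net:  11000100.11001011.11110011.11000000
Network: 196.203.243.192/26


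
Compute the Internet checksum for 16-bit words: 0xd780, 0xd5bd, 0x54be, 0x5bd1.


Sum all words (with carry folding):
+ 0xd780 = 0xd780
+ 0xd5bd = 0xad3e
+ 0x54be = 0x01fd
+ 0x5bd1 = 0x5dce
One's complement: ~0x5dce
Checksum = 0xa231


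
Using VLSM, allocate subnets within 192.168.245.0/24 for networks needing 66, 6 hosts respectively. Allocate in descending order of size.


66 hosts -> /25 (126 usable): 192.168.245.0/25
6 hosts -> /29 (6 usable): 192.168.245.128/29
Allocation: 192.168.245.0/25 (66 hosts, 126 usable); 192.168.245.128/29 (6 hosts, 6 usable)


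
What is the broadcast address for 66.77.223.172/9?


Network: 66.0.0.0/9
Host bits = 23
Set all host bits to 1:
Broadcast: 66.127.255.255


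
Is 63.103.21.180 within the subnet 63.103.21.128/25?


Subnet network: 63.103.21.128
Test IP AND mask: 63.103.21.128
Yes, 63.103.21.180 is in 63.103.21.128/25


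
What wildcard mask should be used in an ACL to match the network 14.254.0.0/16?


Subnet mask: 255.255.0.0
Wildcard = 255.255.255.255 - subnet mask
255 - 255 = 0
255 - 255 = 0
255 - 0 = 255
255 - 0 = 255
Wildcard: 0.0.255.255


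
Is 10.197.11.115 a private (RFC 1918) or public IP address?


RFC 1918 private ranges:
  10.0.0.0/8 (10.0.0.0 - 10.255.255.255)
  172.16.0.0/12 (172.16.0.0 - 172.31.255.255)
  192.168.0.0/16 (192.168.0.0 - 192.168.255.255)
Private (in 10.0.0.0/8)


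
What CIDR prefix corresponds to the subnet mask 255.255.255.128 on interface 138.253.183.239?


Binary: 11111111.11111111.11111111.10000000
Count leading 1s
Prefix: /25


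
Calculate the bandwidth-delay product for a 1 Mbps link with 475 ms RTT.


BDP = bandwidth * RTT
= 1 Mbps * 475 ms
= 1 * 1e6 * 475 / 1000 bits
= 475000 bits
= 59375 bytes
= 57.9834 KB
BDP = 475000 bits (59375 bytes)


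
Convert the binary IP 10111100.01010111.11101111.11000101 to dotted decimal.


10111100 = 188
01010111 = 87
11101111 = 239
11000101 = 197
IP: 188.87.239.197


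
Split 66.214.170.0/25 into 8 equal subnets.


New prefix = 25 + 3 = 28
Each subnet has 16 addresses
  66.214.170.0/28
  66.214.170.16/28
  66.214.170.32/28
  66.214.170.48/28
  66.214.170.64/28
  66.214.170.80/28
  66.214.170.96/28
  66.214.170.112/28
Subnets: 66.214.170.0/28, 66.214.170.16/28, 66.214.170.32/28, 66.214.170.48/28, 66.214.170.64/28, 66.214.170.80/28, 66.214.170.96/28, 66.214.170.112/28


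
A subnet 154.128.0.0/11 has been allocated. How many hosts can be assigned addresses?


Host bits = 32 - 11 = 21
Total addresses = 2^21 = 2097152
Usable = total - 2 (network and broadcast)
Usable hosts: 2097150


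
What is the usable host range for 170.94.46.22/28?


Network: 170.94.46.16
Broadcast: 170.94.46.31
First usable = network + 1
Last usable = broadcast - 1
Range: 170.94.46.17 to 170.94.46.30


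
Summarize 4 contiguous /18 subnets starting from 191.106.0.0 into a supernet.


Original prefix: /18
Number of subnets: 4 = 2^2
New prefix = 18 - 2 = 16
Supernet: 191.106.0.0/16


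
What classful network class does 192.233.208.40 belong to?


First octet: 192
Binary: 11000000
110xxxxx -> Class C (192-223)
Class C, default mask 255.255.255.0 (/24)


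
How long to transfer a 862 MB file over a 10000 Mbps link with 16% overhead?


Effective throughput = 10000 * (1 - 16/100) = 8400 Mbps
File size in Mb = 862 * 8 = 6896 Mb
Time = 6896 / 8400
Time = 0.821 seconds


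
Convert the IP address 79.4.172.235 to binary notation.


79 = 01001111
4 = 00000100
172 = 10101100
235 = 11101011
Binary: 01001111.00000100.10101100.11101011


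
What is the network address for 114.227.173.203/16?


IP:   01110010.11100011.10101101.11001011
Mask: 11111111.11111111.00000000.00000000
AND operation:
Net:  01110010.11100011.00000000.00000000
Network: 114.227.0.0/16


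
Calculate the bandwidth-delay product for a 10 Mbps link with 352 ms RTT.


BDP = bandwidth * RTT
= 10 Mbps * 352 ms
= 10 * 1e6 * 352 / 1000 bits
= 3520000 bits
= 440000 bytes
= 429.6875 KB
BDP = 3520000 bits (440000 bytes)


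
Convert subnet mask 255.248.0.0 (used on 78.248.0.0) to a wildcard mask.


Subnet mask: 255.248.0.0
Wildcard = 255.255.255.255 - subnet mask
255 - 255 = 0
255 - 248 = 7
255 - 0 = 255
255 - 0 = 255
Wildcard: 0.7.255.255


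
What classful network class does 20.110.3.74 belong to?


First octet: 20
Binary: 00010100
0xxxxxxx -> Class A (1-126)
Class A, default mask 255.0.0.0 (/8)


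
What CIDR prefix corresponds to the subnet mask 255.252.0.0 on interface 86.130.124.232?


Binary: 11111111.11111100.00000000.00000000
Count leading 1s
Prefix: /14


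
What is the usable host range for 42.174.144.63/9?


Network: 42.128.0.0
Broadcast: 42.255.255.255
First usable = network + 1
Last usable = broadcast - 1
Range: 42.128.0.1 to 42.255.255.254


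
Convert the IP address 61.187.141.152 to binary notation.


61 = 00111101
187 = 10111011
141 = 10001101
152 = 10011000
Binary: 00111101.10111011.10001101.10011000


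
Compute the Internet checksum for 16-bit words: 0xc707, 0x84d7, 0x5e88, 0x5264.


Sum all words (with carry folding):
+ 0xc707 = 0xc707
+ 0x84d7 = 0x4bdf
+ 0x5e88 = 0xaa67
+ 0x5264 = 0xfccb
One's complement: ~0xfccb
Checksum = 0x0334


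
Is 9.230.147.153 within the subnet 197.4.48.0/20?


Subnet network: 197.4.48.0
Test IP AND mask: 9.230.144.0
No, 9.230.147.153 is not in 197.4.48.0/20


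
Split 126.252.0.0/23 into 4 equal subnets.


New prefix = 23 + 2 = 25
Each subnet has 128 addresses
  126.252.0.0/25
  126.252.0.128/25
  126.252.1.0/25
  126.252.1.128/25
Subnets: 126.252.0.0/25, 126.252.0.128/25, 126.252.1.0/25, 126.252.1.128/25


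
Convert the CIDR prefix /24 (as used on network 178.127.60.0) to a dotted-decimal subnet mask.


/24 means 24 network bits, 8 host bits
Binary: 11111111111111111111111100000000
Mask: 255.255.255.0


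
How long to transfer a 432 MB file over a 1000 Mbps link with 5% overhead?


Effective throughput = 1000 * (1 - 5/100) = 950 Mbps
File size in Mb = 432 * 8 = 3456 Mb
Time = 3456 / 950
Time = 3.6379 seconds


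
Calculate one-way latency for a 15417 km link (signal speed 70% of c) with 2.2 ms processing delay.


Speed = 0.7 * 3e5 km/s = 210000 km/s
Propagation delay = 15417 / 210000 = 0.0734 s = 73.4143 ms
Processing delay = 2.2 ms
Total one-way latency = 75.6143 ms


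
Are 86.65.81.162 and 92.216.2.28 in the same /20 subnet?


Mask: 255.255.240.0
86.65.81.162 AND mask = 86.65.80.0
92.216.2.28 AND mask = 92.216.0.0
No, different subnets (86.65.80.0 vs 92.216.0.0)


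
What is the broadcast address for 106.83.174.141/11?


Network: 106.64.0.0/11
Host bits = 21
Set all host bits to 1:
Broadcast: 106.95.255.255


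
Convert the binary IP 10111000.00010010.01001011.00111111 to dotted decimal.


10111000 = 184
00010010 = 18
01001011 = 75
00111111 = 63
IP: 184.18.75.63


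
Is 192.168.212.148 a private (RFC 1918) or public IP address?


RFC 1918 private ranges:
  10.0.0.0/8 (10.0.0.0 - 10.255.255.255)
  172.16.0.0/12 (172.16.0.0 - 172.31.255.255)
  192.168.0.0/16 (192.168.0.0 - 192.168.255.255)
Private (in 192.168.0.0/16)


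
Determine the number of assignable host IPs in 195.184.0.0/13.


Host bits = 32 - 13 = 19
Total addresses = 2^19 = 524288
Usable = total - 2 (network and broadcast)
Usable hosts: 524286


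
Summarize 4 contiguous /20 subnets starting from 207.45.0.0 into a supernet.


Original prefix: /20
Number of subnets: 4 = 2^2
New prefix = 20 - 2 = 18
Supernet: 207.45.0.0/18


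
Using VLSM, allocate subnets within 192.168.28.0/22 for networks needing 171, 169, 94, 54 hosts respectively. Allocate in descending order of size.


171 hosts -> /24 (254 usable): 192.168.28.0/24
169 hosts -> /24 (254 usable): 192.168.29.0/24
94 hosts -> /25 (126 usable): 192.168.30.0/25
54 hosts -> /26 (62 usable): 192.168.30.128/26
Allocation: 192.168.28.0/24 (171 hosts, 254 usable); 192.168.29.0/24 (169 hosts, 254 usable); 192.168.30.0/25 (94 hosts, 126 usable); 192.168.30.128/26 (54 hosts, 62 usable)


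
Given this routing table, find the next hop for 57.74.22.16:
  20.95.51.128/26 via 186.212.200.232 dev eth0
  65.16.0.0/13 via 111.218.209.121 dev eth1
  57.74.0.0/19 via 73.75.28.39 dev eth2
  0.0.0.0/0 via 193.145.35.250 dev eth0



Longest prefix match for 57.74.22.16:
  /26 20.95.51.128: no
  /13 65.16.0.0: no
  /19 57.74.0.0: MATCH
  /0 0.0.0.0: MATCH
Selected: next-hop 73.75.28.39 via eth2 (matched /19)


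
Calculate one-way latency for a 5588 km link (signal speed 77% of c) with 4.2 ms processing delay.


Speed = 0.77 * 3e5 km/s = 231000 km/s
Propagation delay = 5588 / 231000 = 0.0242 s = 24.1905 ms
Processing delay = 4.2 ms
Total one-way latency = 28.3905 ms


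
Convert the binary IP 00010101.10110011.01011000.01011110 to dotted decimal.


00010101 = 21
10110011 = 179
01011000 = 88
01011110 = 94
IP: 21.179.88.94


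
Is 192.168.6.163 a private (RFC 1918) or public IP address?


RFC 1918 private ranges:
  10.0.0.0/8 (10.0.0.0 - 10.255.255.255)
  172.16.0.0/12 (172.16.0.0 - 172.31.255.255)
  192.168.0.0/16 (192.168.0.0 - 192.168.255.255)
Private (in 192.168.0.0/16)


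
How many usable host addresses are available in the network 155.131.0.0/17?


Host bits = 32 - 17 = 15
Total addresses = 2^15 = 32768
Usable = total - 2 (network and broadcast)
Usable hosts: 32766


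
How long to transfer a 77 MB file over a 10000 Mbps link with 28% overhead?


Effective throughput = 10000 * (1 - 28/100) = 7200 Mbps
File size in Mb = 77 * 8 = 616 Mb
Time = 616 / 7200
Time = 0.0856 seconds


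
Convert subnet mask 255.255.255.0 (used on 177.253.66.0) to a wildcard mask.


Subnet mask: 255.255.255.0
Wildcard = 255.255.255.255 - subnet mask
255 - 255 = 0
255 - 255 = 0
255 - 255 = 0
255 - 0 = 255
Wildcard: 0.0.0.255


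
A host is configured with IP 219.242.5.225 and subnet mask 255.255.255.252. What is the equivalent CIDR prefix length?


Binary: 11111111.11111111.11111111.11111100
Count leading 1s
Prefix: /30


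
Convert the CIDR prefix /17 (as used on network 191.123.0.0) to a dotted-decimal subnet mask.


/17 means 17 network bits, 15 host bits
Binary: 11111111111111111000000000000000
Mask: 255.255.128.0


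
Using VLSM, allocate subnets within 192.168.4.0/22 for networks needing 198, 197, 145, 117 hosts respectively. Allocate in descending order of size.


198 hosts -> /24 (254 usable): 192.168.4.0/24
197 hosts -> /24 (254 usable): 192.168.5.0/24
145 hosts -> /24 (254 usable): 192.168.6.0/24
117 hosts -> /25 (126 usable): 192.168.7.0/25
Allocation: 192.168.4.0/24 (198 hosts, 254 usable); 192.168.5.0/24 (197 hosts, 254 usable); 192.168.6.0/24 (145 hosts, 254 usable); 192.168.7.0/25 (117 hosts, 126 usable)


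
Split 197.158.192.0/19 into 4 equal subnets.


New prefix = 19 + 2 = 21
Each subnet has 2048 addresses
  197.158.192.0/21
  197.158.200.0/21
  197.158.208.0/21
  197.158.216.0/21
Subnets: 197.158.192.0/21, 197.158.200.0/21, 197.158.208.0/21, 197.158.216.0/21


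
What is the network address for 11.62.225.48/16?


IP:   00001011.00111110.11100001.00110000
Mask: 11111111.11111111.00000000.00000000
AND operation:
Net:  00001011.00111110.00000000.00000000
Network: 11.62.0.0/16


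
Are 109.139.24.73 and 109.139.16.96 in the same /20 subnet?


Mask: 255.255.240.0
109.139.24.73 AND mask = 109.139.16.0
109.139.16.96 AND mask = 109.139.16.0
Yes, same subnet (109.139.16.0)


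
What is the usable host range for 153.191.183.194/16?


Network: 153.191.0.0
Broadcast: 153.191.255.255
First usable = network + 1
Last usable = broadcast - 1
Range: 153.191.0.1 to 153.191.255.254


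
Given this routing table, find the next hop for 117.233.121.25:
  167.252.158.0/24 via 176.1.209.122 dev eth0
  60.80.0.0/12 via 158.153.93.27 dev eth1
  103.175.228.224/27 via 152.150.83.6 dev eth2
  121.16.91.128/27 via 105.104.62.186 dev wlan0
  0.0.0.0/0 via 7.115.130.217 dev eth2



Longest prefix match for 117.233.121.25:
  /24 167.252.158.0: no
  /12 60.80.0.0: no
  /27 103.175.228.224: no
  /27 121.16.91.128: no
  /0 0.0.0.0: MATCH
Selected: next-hop 7.115.130.217 via eth2 (matched /0)


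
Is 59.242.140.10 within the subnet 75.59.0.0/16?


Subnet network: 75.59.0.0
Test IP AND mask: 59.242.0.0
No, 59.242.140.10 is not in 75.59.0.0/16


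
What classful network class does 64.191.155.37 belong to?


First octet: 64
Binary: 01000000
0xxxxxxx -> Class A (1-126)
Class A, default mask 255.0.0.0 (/8)


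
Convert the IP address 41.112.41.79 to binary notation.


41 = 00101001
112 = 01110000
41 = 00101001
79 = 01001111
Binary: 00101001.01110000.00101001.01001111


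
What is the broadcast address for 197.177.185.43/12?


Network: 197.176.0.0/12
Host bits = 20
Set all host bits to 1:
Broadcast: 197.191.255.255


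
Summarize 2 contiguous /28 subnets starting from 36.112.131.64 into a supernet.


Original prefix: /28
Number of subnets: 2 = 2^1
New prefix = 28 - 1 = 27
Supernet: 36.112.131.64/27


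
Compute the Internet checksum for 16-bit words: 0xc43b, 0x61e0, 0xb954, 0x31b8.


Sum all words (with carry folding):
+ 0xc43b = 0xc43b
+ 0x61e0 = 0x261c
+ 0xb954 = 0xdf70
+ 0x31b8 = 0x1129
One's complement: ~0x1129
Checksum = 0xeed6


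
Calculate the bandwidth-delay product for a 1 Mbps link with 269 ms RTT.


BDP = bandwidth * RTT
= 1 Mbps * 269 ms
= 1 * 1e6 * 269 / 1000 bits
= 269000 bits
= 33625 bytes
= 32.8369 KB
BDP = 269000 bits (33625 bytes)


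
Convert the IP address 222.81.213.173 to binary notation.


222 = 11011110
81 = 01010001
213 = 11010101
173 = 10101101
Binary: 11011110.01010001.11010101.10101101


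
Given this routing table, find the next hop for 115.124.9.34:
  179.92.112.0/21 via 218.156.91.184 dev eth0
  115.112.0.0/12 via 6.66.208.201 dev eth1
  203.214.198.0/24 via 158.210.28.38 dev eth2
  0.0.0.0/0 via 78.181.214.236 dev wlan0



Longest prefix match for 115.124.9.34:
  /21 179.92.112.0: no
  /12 115.112.0.0: MATCH
  /24 203.214.198.0: no
  /0 0.0.0.0: MATCH
Selected: next-hop 6.66.208.201 via eth1 (matched /12)


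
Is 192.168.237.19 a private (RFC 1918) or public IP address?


RFC 1918 private ranges:
  10.0.0.0/8 (10.0.0.0 - 10.255.255.255)
  172.16.0.0/12 (172.16.0.0 - 172.31.255.255)
  192.168.0.0/16 (192.168.0.0 - 192.168.255.255)
Private (in 192.168.0.0/16)


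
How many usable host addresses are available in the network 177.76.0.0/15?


Host bits = 32 - 15 = 17
Total addresses = 2^17 = 131072
Usable = total - 2 (network and broadcast)
Usable hosts: 131070


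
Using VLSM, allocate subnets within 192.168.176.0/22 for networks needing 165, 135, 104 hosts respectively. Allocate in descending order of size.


165 hosts -> /24 (254 usable): 192.168.176.0/24
135 hosts -> /24 (254 usable): 192.168.177.0/24
104 hosts -> /25 (126 usable): 192.168.178.0/25
Allocation: 192.168.176.0/24 (165 hosts, 254 usable); 192.168.177.0/24 (135 hosts, 254 usable); 192.168.178.0/25 (104 hosts, 126 usable)


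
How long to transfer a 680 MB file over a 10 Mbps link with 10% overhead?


Effective throughput = 10 * (1 - 10/100) = 9 Mbps
File size in Mb = 680 * 8 = 5440 Mb
Time = 5440 / 9
Time = 604.4444 seconds


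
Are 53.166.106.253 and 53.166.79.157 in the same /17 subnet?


Mask: 255.255.128.0
53.166.106.253 AND mask = 53.166.0.0
53.166.79.157 AND mask = 53.166.0.0
Yes, same subnet (53.166.0.0)


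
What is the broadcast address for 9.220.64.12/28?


Network: 9.220.64.0/28
Host bits = 4
Set all host bits to 1:
Broadcast: 9.220.64.15


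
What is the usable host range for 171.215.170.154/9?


Network: 171.128.0.0
Broadcast: 171.255.255.255
First usable = network + 1
Last usable = broadcast - 1
Range: 171.128.0.1 to 171.255.255.254


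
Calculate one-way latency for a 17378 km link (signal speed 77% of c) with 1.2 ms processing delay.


Speed = 0.77 * 3e5 km/s = 231000 km/s
Propagation delay = 17378 / 231000 = 0.0752 s = 75.2294 ms
Processing delay = 1.2 ms
Total one-way latency = 76.4294 ms


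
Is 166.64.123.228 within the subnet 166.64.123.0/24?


Subnet network: 166.64.123.0
Test IP AND mask: 166.64.123.0
Yes, 166.64.123.228 is in 166.64.123.0/24


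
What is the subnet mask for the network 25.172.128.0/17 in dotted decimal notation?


/17 means 17 network bits, 15 host bits
Binary: 11111111111111111000000000000000
Mask: 255.255.128.0


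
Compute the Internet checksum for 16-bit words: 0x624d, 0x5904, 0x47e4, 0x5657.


Sum all words (with carry folding):
+ 0x624d = 0x624d
+ 0x5904 = 0xbb51
+ 0x47e4 = 0x0336
+ 0x5657 = 0x598d
One's complement: ~0x598d
Checksum = 0xa672


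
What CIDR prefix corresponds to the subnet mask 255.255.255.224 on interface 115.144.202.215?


Binary: 11111111.11111111.11111111.11100000
Count leading 1s
Prefix: /27


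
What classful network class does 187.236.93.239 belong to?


First octet: 187
Binary: 10111011
10xxxxxx -> Class B (128-191)
Class B, default mask 255.255.0.0 (/16)


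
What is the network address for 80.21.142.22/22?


IP:   01010000.00010101.10001110.00010110
Mask: 11111111.11111111.11111100.00000000
AND operation:
Net:  01010000.00010101.10001100.00000000
Network: 80.21.140.0/22


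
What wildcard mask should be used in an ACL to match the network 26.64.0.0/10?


Subnet mask: 255.192.0.0
Wildcard = 255.255.255.255 - subnet mask
255 - 255 = 0
255 - 192 = 63
255 - 0 = 255
255 - 0 = 255
Wildcard: 0.63.255.255


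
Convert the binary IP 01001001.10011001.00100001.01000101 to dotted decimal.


01001001 = 73
10011001 = 153
00100001 = 33
01000101 = 69
IP: 73.153.33.69


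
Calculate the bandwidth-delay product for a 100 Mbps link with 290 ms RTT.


BDP = bandwidth * RTT
= 100 Mbps * 290 ms
= 100 * 1e6 * 290 / 1000 bits
= 29000000 bits
= 3625000 bytes
= 3540.0391 KB
BDP = 29000000 bits (3625000 bytes)


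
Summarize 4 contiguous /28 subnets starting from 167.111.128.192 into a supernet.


Original prefix: /28
Number of subnets: 4 = 2^2
New prefix = 28 - 2 = 26
Supernet: 167.111.128.192/26


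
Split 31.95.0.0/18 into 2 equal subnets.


New prefix = 18 + 1 = 19
Each subnet has 8192 addresses
  31.95.0.0/19
  31.95.32.0/19
Subnets: 31.95.0.0/19, 31.95.32.0/19


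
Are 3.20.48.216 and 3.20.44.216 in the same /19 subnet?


Mask: 255.255.224.0
3.20.48.216 AND mask = 3.20.32.0
3.20.44.216 AND mask = 3.20.32.0
Yes, same subnet (3.20.32.0)


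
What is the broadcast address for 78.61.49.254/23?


Network: 78.61.48.0/23
Host bits = 9
Set all host bits to 1:
Broadcast: 78.61.49.255


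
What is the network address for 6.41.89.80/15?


IP:   00000110.00101001.01011001.01010000
Mask: 11111111.11111110.00000000.00000000
AND operation:
Net:  00000110.00101000.00000000.00000000
Network: 6.40.0.0/15


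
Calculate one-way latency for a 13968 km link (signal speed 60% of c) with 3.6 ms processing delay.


Speed = 0.6 * 3e5 km/s = 180000 km/s
Propagation delay = 13968 / 180000 = 0.0776 s = 77.6 ms
Processing delay = 3.6 ms
Total one-way latency = 81.2 ms


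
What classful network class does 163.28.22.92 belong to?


First octet: 163
Binary: 10100011
10xxxxxx -> Class B (128-191)
Class B, default mask 255.255.0.0 (/16)


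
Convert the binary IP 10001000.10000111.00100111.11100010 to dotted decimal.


10001000 = 136
10000111 = 135
00100111 = 39
11100010 = 226
IP: 136.135.39.226


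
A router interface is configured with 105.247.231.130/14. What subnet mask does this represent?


/14 means 14 network bits, 18 host bits
Binary: 11111111111111000000000000000000
Mask: 255.252.0.0


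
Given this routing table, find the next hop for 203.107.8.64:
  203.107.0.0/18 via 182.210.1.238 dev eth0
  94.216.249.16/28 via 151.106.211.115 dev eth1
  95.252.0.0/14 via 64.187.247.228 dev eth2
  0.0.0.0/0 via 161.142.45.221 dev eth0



Longest prefix match for 203.107.8.64:
  /18 203.107.0.0: MATCH
  /28 94.216.249.16: no
  /14 95.252.0.0: no
  /0 0.0.0.0: MATCH
Selected: next-hop 182.210.1.238 via eth0 (matched /18)


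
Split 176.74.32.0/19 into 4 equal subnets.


New prefix = 19 + 2 = 21
Each subnet has 2048 addresses
  176.74.32.0/21
  176.74.40.0/21
  176.74.48.0/21
  176.74.56.0/21
Subnets: 176.74.32.0/21, 176.74.40.0/21, 176.74.48.0/21, 176.74.56.0/21


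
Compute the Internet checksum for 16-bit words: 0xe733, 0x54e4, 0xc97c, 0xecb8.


Sum all words (with carry folding):
+ 0xe733 = 0xe733
+ 0x54e4 = 0x3c18
+ 0xc97c = 0x0595
+ 0xecb8 = 0xf24d
One's complement: ~0xf24d
Checksum = 0x0db2


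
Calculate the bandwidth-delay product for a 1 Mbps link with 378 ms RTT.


BDP = bandwidth * RTT
= 1 Mbps * 378 ms
= 1 * 1e6 * 378 / 1000 bits
= 378000 bits
= 47250 bytes
= 46.1426 KB
BDP = 378000 bits (47250 bytes)


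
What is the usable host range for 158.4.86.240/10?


Network: 158.0.0.0
Broadcast: 158.63.255.255
First usable = network + 1
Last usable = broadcast - 1
Range: 158.0.0.1 to 158.63.255.254


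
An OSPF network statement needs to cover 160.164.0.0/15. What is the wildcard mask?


Subnet mask: 255.254.0.0
Wildcard = 255.255.255.255 - subnet mask
255 - 255 = 0
255 - 254 = 1
255 - 0 = 255
255 - 0 = 255
Wildcard: 0.1.255.255


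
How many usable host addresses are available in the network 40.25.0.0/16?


Host bits = 32 - 16 = 16
Total addresses = 2^16 = 65536
Usable = total - 2 (network and broadcast)
Usable hosts: 65534


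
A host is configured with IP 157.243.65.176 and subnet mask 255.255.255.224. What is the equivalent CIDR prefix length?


Binary: 11111111.11111111.11111111.11100000
Count leading 1s
Prefix: /27


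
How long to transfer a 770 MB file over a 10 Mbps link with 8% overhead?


Effective throughput = 10 * (1 - 8/100) = 9.2 Mbps
File size in Mb = 770 * 8 = 6160 Mb
Time = 6160 / 9.2
Time = 669.5652 seconds


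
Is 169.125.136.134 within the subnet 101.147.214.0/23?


Subnet network: 101.147.214.0
Test IP AND mask: 169.125.136.0
No, 169.125.136.134 is not in 101.147.214.0/23


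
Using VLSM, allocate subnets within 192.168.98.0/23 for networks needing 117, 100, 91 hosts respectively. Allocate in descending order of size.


117 hosts -> /25 (126 usable): 192.168.98.0/25
100 hosts -> /25 (126 usable): 192.168.98.128/25
91 hosts -> /25 (126 usable): 192.168.99.0/25
Allocation: 192.168.98.0/25 (117 hosts, 126 usable); 192.168.98.128/25 (100 hosts, 126 usable); 192.168.99.0/25 (91 hosts, 126 usable)


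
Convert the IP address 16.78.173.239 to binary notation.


16 = 00010000
78 = 01001110
173 = 10101101
239 = 11101111
Binary: 00010000.01001110.10101101.11101111


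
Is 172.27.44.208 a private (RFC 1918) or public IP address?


RFC 1918 private ranges:
  10.0.0.0/8 (10.0.0.0 - 10.255.255.255)
  172.16.0.0/12 (172.16.0.0 - 172.31.255.255)
  192.168.0.0/16 (192.168.0.0 - 192.168.255.255)
Private (in 172.16.0.0/12)


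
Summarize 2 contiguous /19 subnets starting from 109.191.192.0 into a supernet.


Original prefix: /19
Number of subnets: 2 = 2^1
New prefix = 19 - 1 = 18
Supernet: 109.191.192.0/18


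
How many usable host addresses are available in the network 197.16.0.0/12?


Host bits = 32 - 12 = 20
Total addresses = 2^20 = 1048576
Usable = total - 2 (network and broadcast)
Usable hosts: 1048574


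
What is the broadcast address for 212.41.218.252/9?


Network: 212.0.0.0/9
Host bits = 23
Set all host bits to 1:
Broadcast: 212.127.255.255


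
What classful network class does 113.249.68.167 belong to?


First octet: 113
Binary: 01110001
0xxxxxxx -> Class A (1-126)
Class A, default mask 255.0.0.0 (/8)


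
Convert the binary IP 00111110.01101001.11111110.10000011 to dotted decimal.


00111110 = 62
01101001 = 105
11111110 = 254
10000011 = 131
IP: 62.105.254.131


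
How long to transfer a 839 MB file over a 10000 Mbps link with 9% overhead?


Effective throughput = 10000 * (1 - 9/100) = 9100 Mbps
File size in Mb = 839 * 8 = 6712 Mb
Time = 6712 / 9100
Time = 0.7376 seconds


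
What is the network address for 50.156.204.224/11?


IP:   00110010.10011100.11001100.11100000
Mask: 11111111.11100000.00000000.00000000
AND operation:
Net:  00110010.10000000.00000000.00000000
Network: 50.128.0.0/11


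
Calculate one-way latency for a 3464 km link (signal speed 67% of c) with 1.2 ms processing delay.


Speed = 0.67 * 3e5 km/s = 201000 km/s
Propagation delay = 3464 / 201000 = 0.0172 s = 17.2338 ms
Processing delay = 1.2 ms
Total one-way latency = 18.4338 ms


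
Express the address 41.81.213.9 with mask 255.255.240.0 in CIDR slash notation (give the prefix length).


Binary: 11111111.11111111.11110000.00000000
Count leading 1s
Prefix: /20


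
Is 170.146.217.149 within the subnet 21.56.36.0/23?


Subnet network: 21.56.36.0
Test IP AND mask: 170.146.216.0
No, 170.146.217.149 is not in 21.56.36.0/23


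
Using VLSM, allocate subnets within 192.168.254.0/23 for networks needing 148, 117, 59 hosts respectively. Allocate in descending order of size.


148 hosts -> /24 (254 usable): 192.168.254.0/24
117 hosts -> /25 (126 usable): 192.168.255.0/25
59 hosts -> /26 (62 usable): 192.168.255.128/26
Allocation: 192.168.254.0/24 (148 hosts, 254 usable); 192.168.255.0/25 (117 hosts, 126 usable); 192.168.255.128/26 (59 hosts, 62 usable)


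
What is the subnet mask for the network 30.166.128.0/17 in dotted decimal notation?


/17 means 17 network bits, 15 host bits
Binary: 11111111111111111000000000000000
Mask: 255.255.128.0


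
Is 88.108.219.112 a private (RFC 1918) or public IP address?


RFC 1918 private ranges:
  10.0.0.0/8 (10.0.0.0 - 10.255.255.255)
  172.16.0.0/12 (172.16.0.0 - 172.31.255.255)
  192.168.0.0/16 (192.168.0.0 - 192.168.255.255)
Public (not in any RFC 1918 range)


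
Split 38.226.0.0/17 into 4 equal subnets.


New prefix = 17 + 2 = 19
Each subnet has 8192 addresses
  38.226.0.0/19
  38.226.32.0/19
  38.226.64.0/19
  38.226.96.0/19
Subnets: 38.226.0.0/19, 38.226.32.0/19, 38.226.64.0/19, 38.226.96.0/19


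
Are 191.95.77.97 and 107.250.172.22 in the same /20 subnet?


Mask: 255.255.240.0
191.95.77.97 AND mask = 191.95.64.0
107.250.172.22 AND mask = 107.250.160.0
No, different subnets (191.95.64.0 vs 107.250.160.0)


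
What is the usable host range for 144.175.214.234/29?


Network: 144.175.214.232
Broadcast: 144.175.214.239
First usable = network + 1
Last usable = broadcast - 1
Range: 144.175.214.233 to 144.175.214.238


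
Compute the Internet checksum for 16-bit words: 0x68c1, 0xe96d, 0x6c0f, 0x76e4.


Sum all words (with carry folding):
+ 0x68c1 = 0x68c1
+ 0xe96d = 0x522f
+ 0x6c0f = 0xbe3e
+ 0x76e4 = 0x3523
One's complement: ~0x3523
Checksum = 0xcadc


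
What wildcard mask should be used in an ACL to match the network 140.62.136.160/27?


Subnet mask: 255.255.255.224
Wildcard = 255.255.255.255 - subnet mask
255 - 255 = 0
255 - 255 = 0
255 - 255 = 0
255 - 224 = 31
Wildcard: 0.0.0.31


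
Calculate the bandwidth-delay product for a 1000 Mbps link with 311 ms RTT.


BDP = bandwidth * RTT
= 1000 Mbps * 311 ms
= 1000 * 1e6 * 311 / 1000 bits
= 311000000 bits
= 38875000 bytes
= 37963.8672 KB
BDP = 311000000 bits (38875000 bytes)


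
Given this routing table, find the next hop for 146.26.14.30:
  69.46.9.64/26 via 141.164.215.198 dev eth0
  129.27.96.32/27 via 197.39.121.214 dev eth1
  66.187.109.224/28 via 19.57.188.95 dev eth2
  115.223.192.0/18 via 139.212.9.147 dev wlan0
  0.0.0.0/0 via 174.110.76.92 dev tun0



Longest prefix match for 146.26.14.30:
  /26 69.46.9.64: no
  /27 129.27.96.32: no
  /28 66.187.109.224: no
  /18 115.223.192.0: no
  /0 0.0.0.0: MATCH
Selected: next-hop 174.110.76.92 via tun0 (matched /0)


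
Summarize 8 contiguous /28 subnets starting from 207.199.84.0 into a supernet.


Original prefix: /28
Number of subnets: 8 = 2^3
New prefix = 28 - 3 = 25
Supernet: 207.199.84.0/25


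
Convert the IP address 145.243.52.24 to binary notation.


145 = 10010001
243 = 11110011
52 = 00110100
24 = 00011000
Binary: 10010001.11110011.00110100.00011000


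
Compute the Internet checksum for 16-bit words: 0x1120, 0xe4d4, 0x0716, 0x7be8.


Sum all words (with carry folding):
+ 0x1120 = 0x1120
+ 0xe4d4 = 0xf5f4
+ 0x0716 = 0xfd0a
+ 0x7be8 = 0x78f3
One's complement: ~0x78f3
Checksum = 0x870c


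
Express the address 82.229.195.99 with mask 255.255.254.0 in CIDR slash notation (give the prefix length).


Binary: 11111111.11111111.11111110.00000000
Count leading 1s
Prefix: /23


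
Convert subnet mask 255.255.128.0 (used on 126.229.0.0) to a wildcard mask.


Subnet mask: 255.255.128.0
Wildcard = 255.255.255.255 - subnet mask
255 - 255 = 0
255 - 255 = 0
255 - 128 = 127
255 - 0 = 255
Wildcard: 0.0.127.255
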